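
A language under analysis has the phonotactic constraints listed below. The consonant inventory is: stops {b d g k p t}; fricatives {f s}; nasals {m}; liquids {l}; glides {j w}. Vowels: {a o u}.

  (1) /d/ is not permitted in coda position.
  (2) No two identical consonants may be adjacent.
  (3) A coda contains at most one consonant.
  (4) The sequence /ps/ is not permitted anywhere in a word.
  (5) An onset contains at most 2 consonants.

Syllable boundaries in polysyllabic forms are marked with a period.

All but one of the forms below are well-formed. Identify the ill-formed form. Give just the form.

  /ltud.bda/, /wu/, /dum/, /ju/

/ltud.bda/

/ltud.bda/ — violates constraint 1: syllable 1 coda contains /d/ → ill-formed
/wu/ — σ1 onset /w/, coda /∅/ ok → well-formed
/dum/ — σ1 onset /d/, coda /m/ ok → well-formed
/ju/ — σ1 onset /j/, coda /∅/ ok → well-formed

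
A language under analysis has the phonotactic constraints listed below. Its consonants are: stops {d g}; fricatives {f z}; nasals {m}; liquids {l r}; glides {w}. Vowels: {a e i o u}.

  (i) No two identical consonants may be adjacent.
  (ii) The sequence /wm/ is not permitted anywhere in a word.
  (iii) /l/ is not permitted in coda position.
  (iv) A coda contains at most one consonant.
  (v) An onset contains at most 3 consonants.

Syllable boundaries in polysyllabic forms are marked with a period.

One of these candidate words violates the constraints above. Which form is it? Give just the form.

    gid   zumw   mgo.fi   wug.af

gid — σ1 onset /g/, coda /d/ ok → phonotactically legal
zumw — violates constraint (iv): syllable 1 coda /mw/ has 2 consonants (> 1) → phonotactically illegal
mgo.fi — σ1 onset /mg/ (2C), coda /∅/ ok; σ2 onset /f/, coda /∅/ ok → phonotactically legal
wug.af — σ1 onset /w/, coda /g/ ok; σ2 onset /∅/, coda /f/ ok → phonotactically legal

zumw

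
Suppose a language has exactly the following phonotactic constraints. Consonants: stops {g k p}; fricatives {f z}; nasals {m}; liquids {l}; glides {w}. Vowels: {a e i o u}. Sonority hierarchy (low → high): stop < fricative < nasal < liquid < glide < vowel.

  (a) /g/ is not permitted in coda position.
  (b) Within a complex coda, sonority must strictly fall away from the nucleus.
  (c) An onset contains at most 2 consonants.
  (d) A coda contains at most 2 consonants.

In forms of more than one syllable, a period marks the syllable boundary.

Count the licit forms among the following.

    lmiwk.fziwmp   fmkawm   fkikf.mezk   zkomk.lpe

1

lmiwk.fziwmp — violates constraint (d): syllable 2 coda /wmp/ has 3 consonants (> 2) → illicit
fmkawm — violates constraint (c): syllable 1 onset /fmk/ has 3 consonants (> 2) → illicit
fkikf.mezk — violates constraint (b): syllable 1 coda /kf/: /k/ (stop, 1) → /f/ (fricative, 2) does not fall → illicit
zkomk.lpe — σ1 onset /zk/ (2C), coda /mk/ (3→1 falls) ok; σ2 onset /lp/ (2C), coda /∅/ ok → licit
Licit: zkomk.lpe → 1.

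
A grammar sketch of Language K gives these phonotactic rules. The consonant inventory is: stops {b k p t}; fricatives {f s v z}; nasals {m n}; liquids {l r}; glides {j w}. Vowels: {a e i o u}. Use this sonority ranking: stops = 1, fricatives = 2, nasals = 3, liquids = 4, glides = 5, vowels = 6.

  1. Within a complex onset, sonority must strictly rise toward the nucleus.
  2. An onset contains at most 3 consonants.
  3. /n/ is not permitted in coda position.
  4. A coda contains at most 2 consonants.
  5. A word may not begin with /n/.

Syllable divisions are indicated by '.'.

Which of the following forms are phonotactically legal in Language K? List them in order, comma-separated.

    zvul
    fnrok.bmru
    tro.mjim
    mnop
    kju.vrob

fnrok.bmru, tro.mjim, kju.vrob

zvul — violates constraint 1: syllable 1 onset /zv/: /z/ (fricative, 2) → /v/ (fricative, 2) does not rise → phonotactically illegal
fnrok.bmru — σ1 onset /fnr/ (2→3→4 rises), coda /k/ ok; σ2 onset /bmr/ (1→3→4 rises), coda /∅/ ok → phonotactically legal
tro.mjim — σ1 onset /tr/ (1→4 rises), coda /∅/ ok; σ2 onset /mj/ (3→5 rises), coda /m/ ok → phonotactically legal
mnop — violates constraint 1: syllable 1 onset /mn/: /m/ (nasal, 3) → /n/ (nasal, 3) does not rise → phonotactically illegal
kju.vrob — σ1 onset /kj/ (1→5 rises), coda /∅/ ok; σ2 onset /vr/ (2→4 rises), coda /b/ ok → phonotactically legal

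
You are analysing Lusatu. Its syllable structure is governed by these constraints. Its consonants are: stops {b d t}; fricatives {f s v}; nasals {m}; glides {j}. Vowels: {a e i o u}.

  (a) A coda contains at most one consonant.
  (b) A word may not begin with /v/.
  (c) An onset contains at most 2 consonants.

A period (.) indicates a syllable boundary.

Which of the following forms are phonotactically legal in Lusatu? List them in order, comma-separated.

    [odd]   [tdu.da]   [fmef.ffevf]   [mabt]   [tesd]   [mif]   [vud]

[tdu.da], [mif]

[odd] — violates constraint (a): syllable 1 coda /dd/ has 2 consonants (> 1) → phonotactically illegal
[tdu.da] — σ1 onset /td/ (2C), coda /∅/ ok; σ2 onset /d/, coda /∅/ ok → phonotactically legal
[fmef.ffevf] — violates constraint (a): syllable 2 coda /vf/ has 2 consonants (> 1) → phonotactically illegal
[mabt] — violates constraint (a): syllable 1 coda /bt/ has 2 consonants (> 1) → phonotactically illegal
[tesd] — violates constraint (a): syllable 1 coda /sd/ has 2 consonants (> 1) → phonotactically illegal
[mif] — σ1 onset /m/, coda /f/ ok → phonotactically legal
[vud] — violates constraint (b): word begins with /v/ → phonotactically illegal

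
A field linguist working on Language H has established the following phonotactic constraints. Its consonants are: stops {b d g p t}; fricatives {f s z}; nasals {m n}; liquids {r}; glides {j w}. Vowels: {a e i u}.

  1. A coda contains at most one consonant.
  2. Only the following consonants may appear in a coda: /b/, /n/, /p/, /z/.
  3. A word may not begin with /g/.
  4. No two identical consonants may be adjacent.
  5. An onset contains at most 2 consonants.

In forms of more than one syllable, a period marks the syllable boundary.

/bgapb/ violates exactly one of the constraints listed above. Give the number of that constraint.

/bgapb/: syllable 1 coda /pb/ has 2 consonants (> 1).
This is a violation of constraint 1: "A coda contains at most one consonant."
The remaining constraints (2, 3, 4, 5) are satisfied.

1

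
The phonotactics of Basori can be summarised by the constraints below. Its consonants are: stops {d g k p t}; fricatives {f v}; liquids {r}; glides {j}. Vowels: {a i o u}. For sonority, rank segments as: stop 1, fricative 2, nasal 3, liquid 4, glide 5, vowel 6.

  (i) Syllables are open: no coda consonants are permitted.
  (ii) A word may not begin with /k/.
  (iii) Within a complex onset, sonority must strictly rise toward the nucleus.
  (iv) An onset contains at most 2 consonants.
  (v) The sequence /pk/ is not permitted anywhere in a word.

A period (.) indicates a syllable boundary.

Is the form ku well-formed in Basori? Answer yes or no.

ku — violates constraint (ii): word begins with /k/ → ill-formed

no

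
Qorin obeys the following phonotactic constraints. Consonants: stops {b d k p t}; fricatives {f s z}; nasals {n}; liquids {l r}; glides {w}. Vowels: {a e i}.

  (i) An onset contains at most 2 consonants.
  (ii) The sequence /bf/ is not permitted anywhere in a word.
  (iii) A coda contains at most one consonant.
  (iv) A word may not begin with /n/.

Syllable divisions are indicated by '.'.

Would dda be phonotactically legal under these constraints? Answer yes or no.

dda — σ1 onset /dd/ (2C), coda /∅/ ok → phonotactically legal

yes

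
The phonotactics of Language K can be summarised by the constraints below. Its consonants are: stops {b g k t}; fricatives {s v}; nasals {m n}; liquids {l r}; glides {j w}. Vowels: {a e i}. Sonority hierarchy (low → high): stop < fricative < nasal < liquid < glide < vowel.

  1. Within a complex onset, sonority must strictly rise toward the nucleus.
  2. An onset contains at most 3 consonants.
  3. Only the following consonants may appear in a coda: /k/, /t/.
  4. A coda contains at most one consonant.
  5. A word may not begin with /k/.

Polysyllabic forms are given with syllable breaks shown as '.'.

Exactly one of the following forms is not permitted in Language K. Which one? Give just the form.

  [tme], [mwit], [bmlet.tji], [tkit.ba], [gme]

[tkit.ba]

[tme] — σ1 onset /tm/ (1→3 rises), coda /∅/ ok → permitted
[mwit] — σ1 onset /mw/ (3→5 rises), coda /t/ ok → permitted
[bmlet.tji] — σ1 onset /bml/ (1→3→4 rises), coda /t/ ok; σ2 onset /tj/ (1→5 rises), coda /∅/ ok → permitted
[tkit.ba] — violates constraint 1: syllable 1 onset /tk/: /t/ (stop, 1) → /k/ (stop, 1) does not rise → not permitted
[gme] — σ1 onset /gm/ (1→3 rises), coda /∅/ ok → permitted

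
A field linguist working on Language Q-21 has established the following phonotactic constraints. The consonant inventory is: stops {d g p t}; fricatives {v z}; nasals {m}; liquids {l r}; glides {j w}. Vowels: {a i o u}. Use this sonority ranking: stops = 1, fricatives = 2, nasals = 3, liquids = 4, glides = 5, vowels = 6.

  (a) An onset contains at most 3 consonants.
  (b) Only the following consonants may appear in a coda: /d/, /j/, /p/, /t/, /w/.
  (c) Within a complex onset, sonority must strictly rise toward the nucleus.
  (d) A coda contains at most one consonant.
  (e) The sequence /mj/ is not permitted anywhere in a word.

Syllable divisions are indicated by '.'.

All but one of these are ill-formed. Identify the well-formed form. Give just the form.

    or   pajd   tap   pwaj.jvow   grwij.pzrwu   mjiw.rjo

or — violates constraint (b): syllable 1 coda contains /r/, which is not a licensed coda consonant → ill-formed
pajd — violates constraint (d): syllable 1 coda /jd/ has 2 consonants (> 1) → ill-formed
tap — σ1 onset /t/, coda /p/ ok → well-formed
pwaj.jvow — violates constraint (c): syllable 2 onset /jv/: /j/ (glide, 5) → /v/ (fricative, 2) does not rise → ill-formed
grwij.pzrwu — violates constraint (a): syllable 2 onset /pzrw/ has 4 consonants (> 3) → ill-formed
mjiw.rjo — violates constraint (e): contains banned sequence /mj/ → ill-formed

tap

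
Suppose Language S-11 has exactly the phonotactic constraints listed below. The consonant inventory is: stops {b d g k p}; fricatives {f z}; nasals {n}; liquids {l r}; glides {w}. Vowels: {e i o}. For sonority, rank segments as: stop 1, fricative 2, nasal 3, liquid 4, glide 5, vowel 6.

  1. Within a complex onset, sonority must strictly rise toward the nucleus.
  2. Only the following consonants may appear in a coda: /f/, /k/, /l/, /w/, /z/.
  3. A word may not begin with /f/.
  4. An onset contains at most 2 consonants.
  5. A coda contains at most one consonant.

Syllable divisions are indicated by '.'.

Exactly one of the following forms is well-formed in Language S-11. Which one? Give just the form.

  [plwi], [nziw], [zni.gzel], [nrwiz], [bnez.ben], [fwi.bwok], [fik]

[plwi] — violates constraint 4: syllable 1 onset /plw/ has 3 consonants (> 2) → ill-formed
[nziw] — violates constraint 1: syllable 1 onset /nz/: /n/ (nasal, 3) → /z/ (fricative, 2) does not rise → ill-formed
[zni.gzel] — σ1 onset /zn/ (2→3 rises), coda /∅/ ok; σ2 onset /gz/ (1→2 rises), coda /l/ ok → well-formed
[nrwiz] — violates constraint 4: syllable 1 onset /nrw/ has 3 consonants (> 2) → ill-formed
[bnez.ben] — violates constraint 2: syllable 2 coda contains /n/, which is not a licensed coda consonant → ill-formed
[fwi.bwok] — violates constraint 3: word begins with /f/ → ill-formed
[fik] — violates constraint 3: word begins with /f/ → ill-formed

[zni.gzel]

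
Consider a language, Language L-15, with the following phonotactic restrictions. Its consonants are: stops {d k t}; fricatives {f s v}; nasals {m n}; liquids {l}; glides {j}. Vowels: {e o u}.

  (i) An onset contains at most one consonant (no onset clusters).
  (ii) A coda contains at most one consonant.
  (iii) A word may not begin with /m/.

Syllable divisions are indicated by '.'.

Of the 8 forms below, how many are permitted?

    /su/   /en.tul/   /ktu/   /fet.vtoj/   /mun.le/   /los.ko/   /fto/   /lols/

/su/ — σ1 onset /s/, coda /∅/ ok → permitted
/en.tul/ — σ1 onset /∅/, coda /n/ ok; σ2 onset /t/, coda /l/ ok → permitted
/ktu/ — violates constraint (i): syllable 1 onset /kt/ has 2 consonants (> 1) → not permitted
/fet.vtoj/ — violates constraint (i): syllable 2 onset /vt/ has 2 consonants (> 1) → not permitted
/mun.le/ — violates constraint (iii): word begins with /m/ → not permitted
/los.ko/ — σ1 onset /l/, coda /s/ ok; σ2 onset /k/, coda /∅/ ok → permitted
/fto/ — violates constraint (i): syllable 1 onset /ft/ has 2 consonants (> 1) → not permitted
/lols/ — violates constraint (ii): syllable 1 coda /ls/ has 2 consonants (> 1) → not permitted
Permitted: /su/, /en.tul/, /los.ko/ → 3.

3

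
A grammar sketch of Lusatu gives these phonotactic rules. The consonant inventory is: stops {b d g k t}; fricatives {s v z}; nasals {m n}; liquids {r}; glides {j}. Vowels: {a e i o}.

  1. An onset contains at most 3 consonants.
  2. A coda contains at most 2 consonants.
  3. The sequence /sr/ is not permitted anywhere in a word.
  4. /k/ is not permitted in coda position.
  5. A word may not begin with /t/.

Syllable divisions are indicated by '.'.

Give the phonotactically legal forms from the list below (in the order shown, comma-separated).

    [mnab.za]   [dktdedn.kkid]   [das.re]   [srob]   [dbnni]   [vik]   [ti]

[mnab.za] — σ1 onset /mn/ (2C), coda /b/ ok; σ2 onset /z/, coda /∅/ ok → phonotactically legal
[dktdedn.kkid] — violates constraint 1: syllable 1 onset /dktd/ has 4 consonants (> 3) → phonotactically illegal
[das.re] — violates constraint 3: contains banned sequence /sr/ → phonotactically illegal
[srob] — violates constraint 3: contains banned sequence /sr/ → phonotactically illegal
[dbnni] — violates constraint 1: syllable 1 onset /dbnn/ has 4 consonants (> 3) → phonotactically illegal
[vik] — violates constraint 4: syllable 1 coda contains /k/ → phonotactically illegal
[ti] — violates constraint 5: word begins with /t/ → phonotactically illegal

[mnab.za]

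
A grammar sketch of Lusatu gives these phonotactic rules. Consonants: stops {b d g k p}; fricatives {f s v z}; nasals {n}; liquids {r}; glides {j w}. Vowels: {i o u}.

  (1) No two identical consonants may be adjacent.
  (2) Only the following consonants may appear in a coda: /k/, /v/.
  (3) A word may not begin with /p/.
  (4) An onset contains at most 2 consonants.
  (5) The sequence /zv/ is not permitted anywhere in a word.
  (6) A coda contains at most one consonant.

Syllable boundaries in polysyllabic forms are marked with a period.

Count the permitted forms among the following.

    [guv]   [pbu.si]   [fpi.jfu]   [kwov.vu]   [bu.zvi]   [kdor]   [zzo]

2

[guv] — σ1 onset /g/, coda /v/ ok → permitted
[pbu.si] — violates constraint 3: word begins with /p/ → not permitted
[fpi.jfu] — σ1 onset /fp/ (2C), coda /∅/ ok; σ2 onset /jf/ (2C), coda /∅/ ok → permitted
[kwov.vu] — violates constraint 1: adjacent identical consonants /vv/ → not permitted
[bu.zvi] — violates constraint 5: contains banned sequence /zv/ → not permitted
[kdor] — violates constraint 2: syllable 1 coda contains /r/, which is not a licensed coda consonant → not permitted
[zzo] — violates constraint 1: adjacent identical consonants /zz/ → not permitted
Permitted: [guv], [fpi.jfu] → 2.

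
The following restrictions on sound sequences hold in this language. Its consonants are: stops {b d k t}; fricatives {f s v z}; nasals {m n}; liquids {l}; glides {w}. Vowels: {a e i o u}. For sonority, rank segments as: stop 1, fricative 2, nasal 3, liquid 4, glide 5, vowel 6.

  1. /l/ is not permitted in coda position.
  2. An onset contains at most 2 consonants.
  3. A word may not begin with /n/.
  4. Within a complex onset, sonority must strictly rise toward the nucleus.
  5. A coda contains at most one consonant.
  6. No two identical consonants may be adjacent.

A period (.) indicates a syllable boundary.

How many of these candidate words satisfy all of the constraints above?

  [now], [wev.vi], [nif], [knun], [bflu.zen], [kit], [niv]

[now] — violates constraint 3: word begins with /n/ → not permitted
[wev.vi] — violates constraint 6: adjacent identical consonants /vv/ → not permitted
[nif] — violates constraint 3: word begins with /n/ → not permitted
[knun] — σ1 onset /kn/ (1→3 rises), coda /n/ ok → permitted
[bflu.zen] — violates constraint 2: syllable 1 onset /bfl/ has 3 consonants (> 2) → not permitted
[kit] — σ1 onset /k/, coda /t/ ok → permitted
[niv] — violates constraint 3: word begins with /n/ → not permitted
Permitted: [knun], [kit] → 2.

2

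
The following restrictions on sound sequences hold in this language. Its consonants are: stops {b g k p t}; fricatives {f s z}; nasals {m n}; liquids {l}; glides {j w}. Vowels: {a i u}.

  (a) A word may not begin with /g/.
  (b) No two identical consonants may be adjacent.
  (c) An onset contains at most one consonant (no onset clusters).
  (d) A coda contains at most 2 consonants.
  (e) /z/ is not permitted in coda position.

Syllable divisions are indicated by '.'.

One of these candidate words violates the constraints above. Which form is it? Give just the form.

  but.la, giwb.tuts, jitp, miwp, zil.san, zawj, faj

giwb.tuts

but.la — σ1 onset /b/, coda /t/ ok; σ2 onset /l/, coda /∅/ ok → well-formed
giwb.tuts — violates constraint (a): word begins with /g/ → ill-formed
jitp — σ1 onset /j/, coda /tp/ (2C) ok → well-formed
miwp — σ1 onset /m/, coda /wp/ (2C) ok → well-formed
zil.san — σ1 onset /z/, coda /l/ ok; σ2 onset /s/, coda /n/ ok → well-formed
zawj — σ1 onset /z/, coda /wj/ (2C) ok → well-formed
faj — σ1 onset /f/, coda /j/ ok → well-formed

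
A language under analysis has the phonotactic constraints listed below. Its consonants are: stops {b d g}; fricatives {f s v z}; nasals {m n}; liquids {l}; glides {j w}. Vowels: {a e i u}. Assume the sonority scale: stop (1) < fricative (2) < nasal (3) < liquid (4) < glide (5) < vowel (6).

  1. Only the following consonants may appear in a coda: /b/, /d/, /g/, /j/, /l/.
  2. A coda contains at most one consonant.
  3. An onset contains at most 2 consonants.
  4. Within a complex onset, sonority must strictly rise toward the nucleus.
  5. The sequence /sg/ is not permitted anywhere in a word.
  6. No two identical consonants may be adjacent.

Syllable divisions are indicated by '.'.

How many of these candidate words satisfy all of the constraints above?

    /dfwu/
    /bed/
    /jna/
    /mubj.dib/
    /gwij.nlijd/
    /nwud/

/dfwu/ — violates constraint 3: syllable 1 onset /dfw/ has 3 consonants (> 2) → not permitted
/bed/ — σ1 onset /b/, coda /d/ ok → permitted
/jna/ — violates constraint 4: syllable 1 onset /jn/: /j/ (glide, 5) → /n/ (nasal, 3) does not rise → not permitted
/mubj.dib/ — violates constraint 2: syllable 1 coda /bj/ has 2 consonants (> 1) → not permitted
/gwij.nlijd/ — violates constraint 2: syllable 2 coda /jd/ has 2 consonants (> 1) → not permitted
/nwud/ — σ1 onset /nw/ (3→5 rises), coda /d/ ok → permitted
Permitted: /bed/, /nwud/ → 2.

2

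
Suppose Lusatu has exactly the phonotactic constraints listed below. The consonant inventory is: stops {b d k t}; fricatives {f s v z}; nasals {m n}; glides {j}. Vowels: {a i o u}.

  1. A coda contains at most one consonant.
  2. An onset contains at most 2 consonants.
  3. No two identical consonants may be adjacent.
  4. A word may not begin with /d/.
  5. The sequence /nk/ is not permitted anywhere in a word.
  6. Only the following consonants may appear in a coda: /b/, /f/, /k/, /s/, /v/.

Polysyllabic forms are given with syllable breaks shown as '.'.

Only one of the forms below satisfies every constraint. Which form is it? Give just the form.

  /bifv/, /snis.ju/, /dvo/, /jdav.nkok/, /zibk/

/snis.ju/

/bifv/ — violates constraint 1: syllable 1 coda /fv/ has 2 consonants (> 1) → phonotactically illegal
/snis.ju/ — σ1 onset /sn/ (2C), coda /s/ ok; σ2 onset /j/, coda /∅/ ok → phonotactically legal
/dvo/ — violates constraint 4: word begins with /d/ → phonotactically illegal
/jdav.nkok/ — violates constraint 5: contains banned sequence /nk/ → phonotactically illegal
/zibk/ — violates constraint 1: syllable 1 coda /bk/ has 2 consonants (> 1) → phonotactically illegal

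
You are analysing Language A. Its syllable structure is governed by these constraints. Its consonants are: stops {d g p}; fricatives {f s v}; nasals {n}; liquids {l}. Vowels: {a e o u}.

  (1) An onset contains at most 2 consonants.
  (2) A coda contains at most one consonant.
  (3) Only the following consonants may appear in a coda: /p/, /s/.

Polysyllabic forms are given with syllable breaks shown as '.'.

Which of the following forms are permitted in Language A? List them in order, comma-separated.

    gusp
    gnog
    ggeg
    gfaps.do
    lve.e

lve.e

gusp — violates constraint 2: syllable 1 coda /sp/ has 2 consonants (> 1) → not permitted
gnog — violates constraint 3: syllable 1 coda contains /g/, which is not a licensed coda consonant → not permitted
ggeg — violates constraint 3: syllable 1 coda contains /g/, which is not a licensed coda consonant → not permitted
gfaps.do — violates constraint 2: syllable 1 coda /ps/ has 2 consonants (> 1) → not permitted
lve.e — σ1 onset /lv/ (2C), coda /∅/ ok; σ2 onset /∅/, coda /∅/ ok → permitted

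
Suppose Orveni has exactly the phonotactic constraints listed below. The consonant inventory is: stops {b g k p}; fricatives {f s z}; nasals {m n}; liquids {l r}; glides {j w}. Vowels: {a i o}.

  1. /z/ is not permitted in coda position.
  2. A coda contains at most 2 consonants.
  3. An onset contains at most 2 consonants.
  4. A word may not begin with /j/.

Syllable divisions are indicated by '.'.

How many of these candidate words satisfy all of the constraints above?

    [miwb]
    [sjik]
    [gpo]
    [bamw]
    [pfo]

[miwb] — σ1 onset /m/, coda /wb/ (2C) ok → phonotactically legal
[sjik] — σ1 onset /sj/ (2C), coda /k/ ok → phonotactically legal
[gpo] — σ1 onset /gp/ (2C), coda /∅/ ok → phonotactically legal
[bamw] — σ1 onset /b/, coda /mw/ (2C) ok → phonotactically legal
[pfo] — σ1 onset /pf/ (2C), coda /∅/ ok → phonotactically legal
Phonotactically legal: [miwb], [sjik], [gpo], [bamw], [pfo] → 5.

5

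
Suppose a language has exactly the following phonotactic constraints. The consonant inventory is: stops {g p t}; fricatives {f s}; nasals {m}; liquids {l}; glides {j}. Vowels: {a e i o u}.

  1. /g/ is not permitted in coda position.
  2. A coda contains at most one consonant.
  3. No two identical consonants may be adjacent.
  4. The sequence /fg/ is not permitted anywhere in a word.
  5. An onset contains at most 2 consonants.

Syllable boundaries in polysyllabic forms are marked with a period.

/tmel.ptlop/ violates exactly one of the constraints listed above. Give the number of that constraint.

5

/tmel.ptlop/: syllable 2 onset /ptl/ has 3 consonants (> 2).
This is a violation of constraint 5: "An onset contains at most 2 consonants."
The remaining constraints (1, 2, 3, 4) are satisfied.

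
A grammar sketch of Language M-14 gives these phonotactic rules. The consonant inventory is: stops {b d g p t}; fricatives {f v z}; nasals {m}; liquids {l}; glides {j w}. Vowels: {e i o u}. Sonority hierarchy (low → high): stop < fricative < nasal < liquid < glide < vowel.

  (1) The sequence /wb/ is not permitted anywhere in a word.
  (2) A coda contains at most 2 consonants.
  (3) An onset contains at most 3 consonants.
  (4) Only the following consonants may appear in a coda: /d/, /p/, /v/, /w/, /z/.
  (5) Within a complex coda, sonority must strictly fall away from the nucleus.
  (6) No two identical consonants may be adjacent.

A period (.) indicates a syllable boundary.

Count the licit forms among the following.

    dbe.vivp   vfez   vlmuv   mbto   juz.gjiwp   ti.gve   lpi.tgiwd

7

dbe.vivp — σ1 onset /db/ (2C), coda /∅/ ok; σ2 onset /v/, coda /vp/ (2→1 falls) ok → licit
vfez — σ1 onset /vf/ (2C), coda /z/ ok → licit
vlmuv — σ1 onset /vlm/ (3C), coda /v/ ok → licit
mbto — σ1 onset /mbt/ (3C), coda /∅/ ok → licit
juz.gjiwp — σ1 onset /j/, coda /z/ ok; σ2 onset /gj/ (2C), coda /wp/ (5→1 falls) ok → licit
ti.gve — σ1 onset /t/, coda /∅/ ok; σ2 onset /gv/ (2C), coda /∅/ ok → licit
lpi.tgiwd — σ1 onset /lp/ (2C), coda /∅/ ok; σ2 onset /tg/ (2C), coda /wd/ (5→1 falls) ok → licit
Licit: dbe.vivp, vfez, vlmuv, mbto, juz.gjiwp, ti.gve, lpi.tgiwd → 7.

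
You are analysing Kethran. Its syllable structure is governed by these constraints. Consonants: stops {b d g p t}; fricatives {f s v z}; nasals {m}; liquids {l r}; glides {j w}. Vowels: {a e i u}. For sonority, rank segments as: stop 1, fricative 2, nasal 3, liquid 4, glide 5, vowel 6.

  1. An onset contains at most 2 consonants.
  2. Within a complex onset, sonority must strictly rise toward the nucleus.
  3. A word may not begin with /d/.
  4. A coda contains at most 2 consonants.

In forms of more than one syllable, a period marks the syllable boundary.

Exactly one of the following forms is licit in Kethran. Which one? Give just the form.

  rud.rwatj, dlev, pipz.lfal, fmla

rud.rwatj — σ1 onset /r/, coda /d/ ok; σ2 onset /rw/ (4→5 rises), coda /tj/ (2C) ok → licit
dlev — violates constraint 3: word begins with /d/ → illicit
pipz.lfal — violates constraint 2: syllable 2 onset /lf/: /l/ (liquid, 4) → /f/ (fricative, 2) does not rise → illicit
fmla — violates constraint 1: syllable 1 onset /fml/ has 3 consonants (> 2) → illicit

rud.rwatj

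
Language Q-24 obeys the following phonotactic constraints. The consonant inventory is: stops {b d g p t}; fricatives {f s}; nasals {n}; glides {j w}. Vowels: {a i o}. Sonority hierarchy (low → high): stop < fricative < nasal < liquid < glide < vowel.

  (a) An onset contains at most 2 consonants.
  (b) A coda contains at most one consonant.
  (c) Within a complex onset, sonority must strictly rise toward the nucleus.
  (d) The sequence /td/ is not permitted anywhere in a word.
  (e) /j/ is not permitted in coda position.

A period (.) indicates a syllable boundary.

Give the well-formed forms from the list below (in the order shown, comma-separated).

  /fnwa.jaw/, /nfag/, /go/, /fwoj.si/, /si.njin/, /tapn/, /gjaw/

/go/, /si.njin/, /gjaw/

/fnwa.jaw/ — violates constraint (a): syllable 1 onset /fnw/ has 3 consonants (> 2) → ill-formed
/nfag/ — violates constraint (c): syllable 1 onset /nf/: /n/ (nasal, 3) → /f/ (fricative, 2) does not rise → ill-formed
/go/ — σ1 onset /g/, coda /∅/ ok → well-formed
/fwoj.si/ — violates constraint (e): syllable 1 coda contains /j/ → ill-formed
/si.njin/ — σ1 onset /s/, coda /∅/ ok; σ2 onset /nj/ (3→5 rises), coda /n/ ok → well-formed
/tapn/ — violates constraint (b): syllable 1 coda /pn/ has 2 consonants (> 1) → ill-formed
/gjaw/ — σ1 onset /gj/ (1→5 rises), coda /w/ ok → well-formed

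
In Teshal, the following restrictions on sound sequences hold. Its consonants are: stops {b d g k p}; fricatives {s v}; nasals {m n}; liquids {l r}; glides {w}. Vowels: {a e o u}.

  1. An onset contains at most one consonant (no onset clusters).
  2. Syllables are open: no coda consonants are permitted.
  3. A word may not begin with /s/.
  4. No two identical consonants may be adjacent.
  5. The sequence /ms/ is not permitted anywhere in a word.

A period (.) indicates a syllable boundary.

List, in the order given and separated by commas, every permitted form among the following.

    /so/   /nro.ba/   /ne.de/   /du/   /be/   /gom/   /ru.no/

/ne.de/, /du/, /be/, /ru.no/

/so/ — violates constraint 3: word begins with /s/ → not permitted
/nro.ba/ — violates constraint 1: syllable 1 onset /nr/ has 2 consonants (> 1) → not permitted
/ne.de/ — σ1 onset /n/, coda /∅/ ok; σ2 onset /d/, coda /∅/ ok → permitted
/du/ — σ1 onset /d/, coda /∅/ ok → permitted
/be/ — σ1 onset /b/, coda /∅/ ok → permitted
/gom/ — violates constraint 2: syllable 1 coda /m/ has 1 consonant (> 0) → not permitted
/ru.no/ — σ1 onset /r/, coda /∅/ ok; σ2 onset /n/, coda /∅/ ok → permitted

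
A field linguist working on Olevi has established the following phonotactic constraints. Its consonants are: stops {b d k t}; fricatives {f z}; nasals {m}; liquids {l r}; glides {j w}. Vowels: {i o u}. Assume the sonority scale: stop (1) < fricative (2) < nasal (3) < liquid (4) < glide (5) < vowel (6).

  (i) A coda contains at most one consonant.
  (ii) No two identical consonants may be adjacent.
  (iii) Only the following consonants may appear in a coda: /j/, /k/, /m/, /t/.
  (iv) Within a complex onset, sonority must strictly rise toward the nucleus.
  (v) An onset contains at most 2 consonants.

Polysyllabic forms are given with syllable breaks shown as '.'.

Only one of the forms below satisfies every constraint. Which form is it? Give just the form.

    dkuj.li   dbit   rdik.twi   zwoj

dkuj.li — violates constraint (iv): syllable 1 onset /dk/: /d/ (stop, 1) → /k/ (stop, 1) does not rise → illicit
dbit — violates constraint (iv): syllable 1 onset /db/: /d/ (stop, 1) → /b/ (stop, 1) does not rise → illicit
rdik.twi — violates constraint (iv): syllable 1 onset /rd/: /r/ (liquid, 4) → /d/ (stop, 1) does not rise → illicit
zwoj — σ1 onset /zw/ (2→5 rises), coda /j/ ok → licit

zwoj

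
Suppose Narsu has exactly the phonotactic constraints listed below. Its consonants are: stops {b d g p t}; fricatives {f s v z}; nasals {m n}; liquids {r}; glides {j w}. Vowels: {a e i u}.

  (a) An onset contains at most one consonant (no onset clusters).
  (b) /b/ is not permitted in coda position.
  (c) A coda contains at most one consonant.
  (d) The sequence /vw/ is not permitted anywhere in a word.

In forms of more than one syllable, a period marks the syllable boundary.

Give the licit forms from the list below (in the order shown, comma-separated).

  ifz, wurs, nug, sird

ifz — violates constraint (c): syllable 1 coda /fz/ has 2 consonants (> 1) → illicit
wurs — violates constraint (c): syllable 1 coda /rs/ has 2 consonants (> 1) → illicit
nug — σ1 onset /n/, coda /g/ ok → licit
sird — violates constraint (c): syllable 1 coda /rd/ has 2 consonants (> 1) → illicit

nug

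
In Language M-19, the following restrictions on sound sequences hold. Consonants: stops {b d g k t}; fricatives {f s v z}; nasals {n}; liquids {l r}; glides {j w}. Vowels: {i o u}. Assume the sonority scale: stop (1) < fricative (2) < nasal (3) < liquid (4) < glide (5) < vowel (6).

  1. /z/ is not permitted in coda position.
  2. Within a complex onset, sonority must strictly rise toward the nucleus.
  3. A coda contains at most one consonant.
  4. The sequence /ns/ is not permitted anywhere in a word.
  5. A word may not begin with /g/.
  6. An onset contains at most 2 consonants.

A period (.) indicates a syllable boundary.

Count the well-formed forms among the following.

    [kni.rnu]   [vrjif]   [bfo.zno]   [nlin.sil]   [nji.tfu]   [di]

3

[kni.rnu] — violates constraint 2: syllable 2 onset /rn/: /r/ (liquid, 4) → /n/ (nasal, 3) does not rise → ill-formed
[vrjif] — violates constraint 6: syllable 1 onset /vrj/ has 3 consonants (> 2) → ill-formed
[bfo.zno] — σ1 onset /bf/ (1→2 rises), coda /∅/ ok; σ2 onset /zn/ (2→3 rises), coda /∅/ ok → well-formed
[nlin.sil] — violates constraint 4: contains banned sequence /ns/ → ill-formed
[nji.tfu] — σ1 onset /nj/ (3→5 rises), coda /∅/ ok; σ2 onset /tf/ (1→2 rises), coda /∅/ ok → well-formed
[di] — σ1 onset /d/, coda /∅/ ok → well-formed
Well-formed: [bfo.zno], [nji.tfu], [di] → 3.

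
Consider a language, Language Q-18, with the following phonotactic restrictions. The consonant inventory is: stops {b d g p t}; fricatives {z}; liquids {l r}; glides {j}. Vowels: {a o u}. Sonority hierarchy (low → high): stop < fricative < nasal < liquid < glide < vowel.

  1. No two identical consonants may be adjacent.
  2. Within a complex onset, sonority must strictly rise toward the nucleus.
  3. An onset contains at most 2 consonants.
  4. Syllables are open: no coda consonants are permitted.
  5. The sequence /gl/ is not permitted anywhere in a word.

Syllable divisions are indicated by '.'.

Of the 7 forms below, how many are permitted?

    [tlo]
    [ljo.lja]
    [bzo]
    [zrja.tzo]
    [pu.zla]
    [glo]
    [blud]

[tlo] — σ1 onset /tl/ (1→4 rises), coda /∅/ ok → permitted
[ljo.lja] — σ1 onset /lj/ (4→5 rises), coda /∅/ ok; σ2 onset /lj/ (4→5 rises), coda /∅/ ok → permitted
[bzo] — σ1 onset /bz/ (1→2 rises), coda /∅/ ok → permitted
[zrja.tzo] — violates constraint 3: syllable 1 onset /zrj/ has 3 consonants (> 2) → not permitted
[pu.zla] — σ1 onset /p/, coda /∅/ ok; σ2 onset /zl/ (2→4 rises), coda /∅/ ok → permitted
[glo] — violates constraint 5: contains banned sequence /gl/ → not permitted
[blud] — violates constraint 4: syllable 1 coda /d/ has 1 consonant (> 0) → not permitted
Permitted: [tlo], [ljo.lja], [bzo], [pu.zla] → 4.

4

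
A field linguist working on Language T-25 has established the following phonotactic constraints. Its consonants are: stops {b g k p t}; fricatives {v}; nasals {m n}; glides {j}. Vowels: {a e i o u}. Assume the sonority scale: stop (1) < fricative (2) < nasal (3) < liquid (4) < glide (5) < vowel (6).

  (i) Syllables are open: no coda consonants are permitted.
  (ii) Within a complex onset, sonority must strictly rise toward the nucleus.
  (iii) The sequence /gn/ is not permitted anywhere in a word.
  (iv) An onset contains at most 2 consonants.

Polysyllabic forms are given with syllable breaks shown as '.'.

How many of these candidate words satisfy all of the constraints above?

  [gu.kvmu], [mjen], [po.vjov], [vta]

0

[gu.kvmu] — violates constraint (iv): syllable 2 onset /kvm/ has 3 consonants (> 2) → not permitted
[mjen] — violates constraint (i): syllable 1 coda /n/ has 1 consonant (> 0) → not permitted
[po.vjov] — violates constraint (i): syllable 2 coda /v/ has 1 consonant (> 0) → not permitted
[vta] — violates constraint (ii): syllable 1 onset /vt/: /v/ (fricative, 2) → /t/ (stop, 1) does not rise → not permitted
No form is permitted → 0.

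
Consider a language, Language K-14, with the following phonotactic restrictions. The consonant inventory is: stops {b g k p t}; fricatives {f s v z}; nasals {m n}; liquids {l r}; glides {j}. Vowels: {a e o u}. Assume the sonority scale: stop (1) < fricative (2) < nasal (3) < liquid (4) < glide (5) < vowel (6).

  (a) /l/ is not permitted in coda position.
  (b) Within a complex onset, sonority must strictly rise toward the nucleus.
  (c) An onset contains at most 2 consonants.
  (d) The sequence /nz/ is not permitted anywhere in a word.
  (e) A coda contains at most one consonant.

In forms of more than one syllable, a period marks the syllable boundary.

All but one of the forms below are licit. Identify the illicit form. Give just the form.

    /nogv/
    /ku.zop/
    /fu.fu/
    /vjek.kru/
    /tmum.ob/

/nogv/

/nogv/ — violates constraint (e): syllable 1 coda /gv/ has 2 consonants (> 1) → illicit
/ku.zop/ — σ1 onset /k/, coda /∅/ ok; σ2 onset /z/, coda /p/ ok → licit
/fu.fu/ — σ1 onset /f/, coda /∅/ ok; σ2 onset /f/, coda /∅/ ok → licit
/vjek.kru/ — σ1 onset /vj/ (2→5 rises), coda /k/ ok; σ2 onset /kr/ (1→4 rises), coda /∅/ ok → licit
/tmum.ob/ — σ1 onset /tm/ (1→3 rises), coda /m/ ok; σ2 onset /∅/, coda /b/ ok → licit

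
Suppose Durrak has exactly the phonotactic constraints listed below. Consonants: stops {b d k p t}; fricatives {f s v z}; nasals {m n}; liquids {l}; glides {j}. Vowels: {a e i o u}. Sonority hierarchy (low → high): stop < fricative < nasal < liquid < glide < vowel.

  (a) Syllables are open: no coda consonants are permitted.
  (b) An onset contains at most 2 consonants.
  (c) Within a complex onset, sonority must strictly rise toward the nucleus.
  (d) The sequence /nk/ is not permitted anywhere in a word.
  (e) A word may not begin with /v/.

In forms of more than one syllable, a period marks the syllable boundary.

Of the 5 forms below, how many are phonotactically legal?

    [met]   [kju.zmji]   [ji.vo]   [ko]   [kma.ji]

3

[met] — violates constraint (a): syllable 1 coda /t/ has 1 consonant (> 0) → phonotactically illegal
[kju.zmji] — violates constraint (b): syllable 2 onset /zmj/ has 3 consonants (> 2) → phonotactically illegal
[ji.vo] — σ1 onset /j/, coda /∅/ ok; σ2 onset /v/, coda /∅/ ok → phonotactically legal
[ko] — σ1 onset /k/, coda /∅/ ok → phonotactically legal
[kma.ji] — σ1 onset /km/ (1→3 rises), coda /∅/ ok; σ2 onset /j/, coda /∅/ ok → phonotactically legal
Phonotactically legal: [ji.vo], [ko], [kma.ji] → 3.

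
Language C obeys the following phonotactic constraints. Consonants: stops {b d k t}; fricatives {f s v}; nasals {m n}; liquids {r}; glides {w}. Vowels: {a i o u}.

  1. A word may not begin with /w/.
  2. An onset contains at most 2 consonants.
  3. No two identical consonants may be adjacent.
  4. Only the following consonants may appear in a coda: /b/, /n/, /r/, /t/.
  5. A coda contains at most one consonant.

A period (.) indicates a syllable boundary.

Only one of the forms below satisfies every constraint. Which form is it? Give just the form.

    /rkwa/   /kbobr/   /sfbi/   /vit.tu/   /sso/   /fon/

/rkwa/ — violates constraint 2: syllable 1 onset /rkw/ has 3 consonants (> 2) → ill-formed
/kbobr/ — violates constraint 5: syllable 1 coda /br/ has 2 consonants (> 1) → ill-formed
/sfbi/ — violates constraint 2: syllable 1 onset /sfb/ has 3 consonants (> 2) → ill-formed
/vit.tu/ — violates constraint 3: adjacent identical consonants /tt/ → ill-formed
/sso/ — violates constraint 3: adjacent identical consonants /ss/ → ill-formed
/fon/ — σ1 onset /f/, coda /n/ ok → well-formed

/fon/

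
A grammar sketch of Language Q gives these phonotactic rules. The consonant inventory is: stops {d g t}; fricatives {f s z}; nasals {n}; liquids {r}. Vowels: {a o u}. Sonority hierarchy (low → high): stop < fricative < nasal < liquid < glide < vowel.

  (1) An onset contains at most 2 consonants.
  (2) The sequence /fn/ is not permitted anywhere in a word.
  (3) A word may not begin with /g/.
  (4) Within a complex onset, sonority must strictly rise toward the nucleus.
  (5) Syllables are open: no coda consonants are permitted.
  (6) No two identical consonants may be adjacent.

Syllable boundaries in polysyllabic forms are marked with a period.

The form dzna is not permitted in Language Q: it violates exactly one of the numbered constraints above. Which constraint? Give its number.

1

dzna: syllable 1 onset /dzn/ has 3 consonants (> 2).
This is a violation of constraint 1: "An onset contains at most 2 consonants."
The remaining constraints (2, 3, 4, 5, 6) are satisfied.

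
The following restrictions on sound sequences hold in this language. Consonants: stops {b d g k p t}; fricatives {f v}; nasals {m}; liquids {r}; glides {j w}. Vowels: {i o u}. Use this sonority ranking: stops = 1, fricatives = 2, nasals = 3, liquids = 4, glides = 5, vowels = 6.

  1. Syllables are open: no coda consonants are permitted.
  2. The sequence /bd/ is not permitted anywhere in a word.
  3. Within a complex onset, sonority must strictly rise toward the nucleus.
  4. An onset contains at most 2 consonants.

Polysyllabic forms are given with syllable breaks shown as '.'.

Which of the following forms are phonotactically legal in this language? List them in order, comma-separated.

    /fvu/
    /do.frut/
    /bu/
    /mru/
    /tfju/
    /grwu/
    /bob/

/bu/, /mru/

/fvu/ — violates constraint 3: syllable 1 onset /fv/: /f/ (fricative, 2) → /v/ (fricative, 2) does not rise → phonotactically illegal
/do.frut/ — violates constraint 1: syllable 2 coda /t/ has 1 consonant (> 0) → phonotactically illegal
/bu/ — σ1 onset /b/, coda /∅/ ok → phonotactically legal
/mru/ — σ1 onset /mr/ (3→4 rises), coda /∅/ ok → phonotactically legal
/tfju/ — violates constraint 4: syllable 1 onset /tfj/ has 3 consonants (> 2) → phonotactically illegal
/grwu/ — violates constraint 4: syllable 1 onset /grw/ has 3 consonants (> 2) → phonotactically illegal
/bob/ — violates constraint 1: syllable 1 coda /b/ has 1 consonant (> 0) → phonotactically illegal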